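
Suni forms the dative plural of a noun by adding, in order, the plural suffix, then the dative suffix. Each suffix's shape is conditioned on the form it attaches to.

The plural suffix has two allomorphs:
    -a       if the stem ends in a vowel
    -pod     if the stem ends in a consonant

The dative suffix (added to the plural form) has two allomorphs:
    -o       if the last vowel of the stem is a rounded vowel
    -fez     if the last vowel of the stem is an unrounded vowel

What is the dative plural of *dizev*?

*dizev*: final sound = /v/, a consonant → -pod → *dizevpod*.
Since the last vowel of the plural form *dizevpod* is /o/ (a rounded vowel), it takes -o, giving *dizevpodo*.

dizevpodo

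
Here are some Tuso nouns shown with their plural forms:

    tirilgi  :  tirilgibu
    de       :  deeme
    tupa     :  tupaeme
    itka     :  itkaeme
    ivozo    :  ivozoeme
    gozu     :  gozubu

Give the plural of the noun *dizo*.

The suffix is conditioned by the last vowel: -bu when the last vowel of the stem is a high vowel (*tirilgi*, *gozu*); -eme when the last vowel of the stem is a non-high vowel (*de*, *tupa*, *itka*, *ivozo*).
*dizo* — last vowel /o/ (a non-high vowel) → -eme → *dizoeme*.

dizoeme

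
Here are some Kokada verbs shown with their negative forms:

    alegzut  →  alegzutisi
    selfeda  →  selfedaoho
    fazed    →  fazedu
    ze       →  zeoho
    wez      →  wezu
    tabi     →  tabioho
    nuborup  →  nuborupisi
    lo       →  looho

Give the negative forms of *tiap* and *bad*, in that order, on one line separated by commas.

The suffix is conditioned by the final sound: -isi when the stem ends in a voiceless consonant (*alegzut*, *nuborup*); -u when the stem ends in a voiced consonant (*fazed*, *wez*); -oho when the stem ends in a vowel (*selfeda*, *ze*, *tabi*, *lo*).
Since the final sound of *tiap* is /p/ (a voiceless consonant), it takes -isi, giving *tiapisi*.
*bad*: final sound = /d/, a voiced consonant → -u → *badu*.

tiapisi, badu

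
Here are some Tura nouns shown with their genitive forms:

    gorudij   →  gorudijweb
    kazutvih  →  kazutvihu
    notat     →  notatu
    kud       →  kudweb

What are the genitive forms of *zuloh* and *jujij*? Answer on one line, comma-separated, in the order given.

zulohu, jujijweb

The pattern is voicing of the final consonant: -u when the stem ends in a voiceless consonant (*kazutvih*, *notat*); -web when the stem ends in a voiced consonant (*gorudij*, *kud*).
The final consonant of *zuloh* is /h/, which is voiceless, so the suffix is -u, giving *zulohu*.
Since the final consonant of *jujij* is /j/ (voiced), it takes -web, giving *jujijweb*.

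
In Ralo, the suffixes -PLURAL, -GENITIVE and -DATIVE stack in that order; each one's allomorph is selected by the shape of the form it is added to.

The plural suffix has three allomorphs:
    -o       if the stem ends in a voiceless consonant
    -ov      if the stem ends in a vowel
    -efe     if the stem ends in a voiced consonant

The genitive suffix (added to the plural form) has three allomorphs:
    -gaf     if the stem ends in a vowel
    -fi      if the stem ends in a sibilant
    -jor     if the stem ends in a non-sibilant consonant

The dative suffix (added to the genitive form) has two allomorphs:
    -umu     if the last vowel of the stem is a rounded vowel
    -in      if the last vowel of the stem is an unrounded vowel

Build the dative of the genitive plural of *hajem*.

*hajem*: final sound = /m/, a voiced consonant → -efe → *hajemefe*.
The plural form *hajemefe* — final sound /e/ (a vowel) → -gaf → *hajemefegaf*.
The last vowel of the genitive form *hajemefegaf* is /a/, which is an unrounded vowel, so the dative suffix is -in, giving *hajemefegafin*.

hajemefegafin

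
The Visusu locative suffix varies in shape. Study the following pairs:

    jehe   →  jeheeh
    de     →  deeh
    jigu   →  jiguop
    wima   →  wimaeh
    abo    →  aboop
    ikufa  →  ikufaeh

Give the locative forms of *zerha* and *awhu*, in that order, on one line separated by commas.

zerhaeh, awhuop

The alternation tracks the last vowel of the stem — -op when the last vowel of the stem is a rounded vowel (*jigu*, *abo*); -eh when the last vowel of the stem is an unrounded vowel (*jehe*, *de*, *wima*, *ikufa*).
Since the last vowel of *zerha* is /a/ (an unrounded vowel), it takes -eh, giving *zerhaeh*.
*awhu* — last vowel /u/ (a rounded vowel) → -op → *awhuop*.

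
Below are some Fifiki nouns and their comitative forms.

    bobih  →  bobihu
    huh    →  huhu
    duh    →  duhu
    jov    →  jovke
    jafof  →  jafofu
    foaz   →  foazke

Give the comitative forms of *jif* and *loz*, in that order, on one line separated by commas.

The alternation tracks the final consonant of the stem — -u when the stem ends in a voiceless consonant (*bobih*, *huh*, *duh*, *jafof*); -ke when the stem ends in a voiced consonant (*jov*, *foaz*).
The final consonant of *jif* is /f/, which is voiceless, so the suffix is -u, giving *jifu*.
The final consonant of *loz* is /z/, which is voiced, so the suffix is -ke, giving *lozke*.

jifu, lozke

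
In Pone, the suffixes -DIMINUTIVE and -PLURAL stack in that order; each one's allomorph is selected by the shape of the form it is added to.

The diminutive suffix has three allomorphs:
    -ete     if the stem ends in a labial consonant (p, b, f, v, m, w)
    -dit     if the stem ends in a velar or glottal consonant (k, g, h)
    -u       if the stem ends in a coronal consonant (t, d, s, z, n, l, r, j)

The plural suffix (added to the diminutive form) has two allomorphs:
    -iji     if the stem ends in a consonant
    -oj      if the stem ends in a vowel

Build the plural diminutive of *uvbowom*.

uvbowometeoj

The final consonant of *uvbowom* is /m/, which is labial, so the diminutive suffix is -ete, giving *uvbowomete*.
The diminutive form *uvbowomete* — final sound /e/ (a vowel) → -oj → *uvbowometeoj*.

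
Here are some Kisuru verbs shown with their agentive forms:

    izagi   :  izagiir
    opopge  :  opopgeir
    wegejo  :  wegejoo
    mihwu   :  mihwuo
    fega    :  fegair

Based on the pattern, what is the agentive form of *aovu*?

Looking at the last vowel of each stem: -o when the last vowel of the stem is a rounded vowel (*wegejo*, *mihwu*); -ir when the last vowel of the stem is an unrounded vowel (*izagi*, *opopge*, *fega*).
*aovu*: last vowel = /u/, a rounded vowel → -o → *aovuo*.

aovuo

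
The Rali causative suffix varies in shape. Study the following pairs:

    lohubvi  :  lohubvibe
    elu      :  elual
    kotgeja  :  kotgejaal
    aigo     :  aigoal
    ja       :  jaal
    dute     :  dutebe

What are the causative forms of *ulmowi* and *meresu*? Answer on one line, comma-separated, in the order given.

Looking at the last vowel of each stem: -be when the last vowel of the stem is a front vowel (*lohubvi*, *dute*); -al when the last vowel of the stem is a back vowel (*elu*, *kotgeja*, *aigo*, *ja*).
*ulmowi* — last vowel /i/ (a front vowel) → -be → *ulmowibe*.
*meresu*: last vowel = /u/, a back vowel → -al → *meresual*.

ulmowibe, meresual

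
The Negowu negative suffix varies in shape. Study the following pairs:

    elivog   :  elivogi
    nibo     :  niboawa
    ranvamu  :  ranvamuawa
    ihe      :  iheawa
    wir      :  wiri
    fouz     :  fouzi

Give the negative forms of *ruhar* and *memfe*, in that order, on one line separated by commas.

ruhari, memfeawa

The suffix is conditioned by the final sound: -i when the stem ends in a consonant (*elivog*, *wir*, *fouz*); -awa when the stem ends in a vowel (*nibo*, *ranvamu*, *ihe*).
The final sound of *ruhar* is /r/, which is a consonant, so the suffix is -i, giving *ruhari*.
*memfe*: final sound = /e/, a vowel → -awa → *memfeawa*.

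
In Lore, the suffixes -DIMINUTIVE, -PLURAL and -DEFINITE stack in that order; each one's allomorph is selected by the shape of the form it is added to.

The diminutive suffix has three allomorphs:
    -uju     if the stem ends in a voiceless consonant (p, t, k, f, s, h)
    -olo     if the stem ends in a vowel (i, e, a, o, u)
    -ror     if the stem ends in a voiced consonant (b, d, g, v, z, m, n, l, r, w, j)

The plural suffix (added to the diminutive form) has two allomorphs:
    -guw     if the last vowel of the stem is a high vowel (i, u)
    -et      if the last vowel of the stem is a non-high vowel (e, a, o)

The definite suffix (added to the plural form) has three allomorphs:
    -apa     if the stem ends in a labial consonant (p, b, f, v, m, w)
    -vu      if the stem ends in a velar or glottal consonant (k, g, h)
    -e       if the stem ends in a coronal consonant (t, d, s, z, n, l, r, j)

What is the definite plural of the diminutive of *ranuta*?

The final sound of *ranuta* is /a/, which is a vowel, so the diminutive suffix is -olo, giving *ranutaolo*.
The diminutive form *ranutaolo*: last vowel = /o/, a non-high vowel → -et → *ranutaoloet*.
Since the final consonant of the plural form *ranutaoloet* is /t/ (coronal), it takes -e, giving *ranutaoloete*.

ranutaoloete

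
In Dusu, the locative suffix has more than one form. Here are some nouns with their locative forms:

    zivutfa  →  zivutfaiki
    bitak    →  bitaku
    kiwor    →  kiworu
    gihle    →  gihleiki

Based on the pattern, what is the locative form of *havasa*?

havasaiki

The pattern is consonant vs. vowel: -u when the stem ends in a consonant (*bitak*, *kiwor*); -iki when the stem ends in a vowel (*zivutfa*, *gihle*).
The final sound of *havasa* is /a/, which is a vowel, so the suffix is -iki, giving *havasaiki*.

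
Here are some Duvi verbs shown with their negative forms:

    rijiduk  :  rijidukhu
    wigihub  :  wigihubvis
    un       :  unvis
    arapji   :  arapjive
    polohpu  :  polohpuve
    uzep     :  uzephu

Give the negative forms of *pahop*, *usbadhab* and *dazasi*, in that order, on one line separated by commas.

pahophu, usbadhabvis, dazasive

The alternation tracks the final sound of the stem — -hu when the stem ends in a voiceless consonant (*rijiduk*, *uzep*); -vis when the stem ends in a voiced consonant (*wigihub*, *un*); -ve when the stem ends in a vowel (*arapji*, *polohpu*).
*pahop*: final sound = /p/, a voiceless consonant → -hu → *pahophu*.
Since the final sound of *usbadhab* is /b/ (a voiced consonant), it takes -vis, giving *usbadhabvis*.
The final sound of *dazasi* is /i/, which is a vowel, so the suffix is -ve, giving *dazasive*.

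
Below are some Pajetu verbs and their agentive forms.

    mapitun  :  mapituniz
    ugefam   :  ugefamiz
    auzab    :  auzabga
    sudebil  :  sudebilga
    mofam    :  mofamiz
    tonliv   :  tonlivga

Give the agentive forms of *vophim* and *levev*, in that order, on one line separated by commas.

vophimiz, levevga

The pattern is nasality of the final consonant: -iz when the stem ends in a nasal (*mapitun*, *ugefam*, *mofam*); -ga when the stem ends in a non-nasal consonant (*auzab*, *sudebil*, *tonliv*).
Since the final consonant of *vophim* is /m/ (a nasal), it takes -iz, giving *vophimiz*.
Since the final consonant of *levev* is /v/ (non-nasal), it takes -ga, giving *levevga*.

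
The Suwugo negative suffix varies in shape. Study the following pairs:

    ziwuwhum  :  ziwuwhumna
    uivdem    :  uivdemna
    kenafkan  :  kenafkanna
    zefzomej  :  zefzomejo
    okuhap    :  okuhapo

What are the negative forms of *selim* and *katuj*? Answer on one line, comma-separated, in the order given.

The alternation tracks the final consonant of the stem — -na when the stem ends in a nasal (*ziwuwhum*, *uivdem*, *kenafkan*); -o when the stem ends in a non-nasal consonant (*zefzomej*, *okuhap*).
*selim* — final consonant /m/ (a nasal) → -na → *selimna*.
Since the final consonant of *katuj* is /j/ (non-nasal), it takes -o, giving *katujo*.

selimna, katujo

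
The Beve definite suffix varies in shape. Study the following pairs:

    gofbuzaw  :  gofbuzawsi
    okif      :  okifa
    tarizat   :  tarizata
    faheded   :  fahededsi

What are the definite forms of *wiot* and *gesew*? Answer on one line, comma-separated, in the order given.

The pattern is voicing of the final consonant: -a when the stem ends in a voiceless consonant (*okif*, *tarizat*); -si when the stem ends in a voiced consonant (*gofbuzaw*, *faheded*).
Since the final consonant of *wiot* is /t/ (voiceless), it takes -a, giving *wiota*.
*gesew* — final consonant /w/ (voiced) → -si → *gesewsi*.

wiota, gesewsi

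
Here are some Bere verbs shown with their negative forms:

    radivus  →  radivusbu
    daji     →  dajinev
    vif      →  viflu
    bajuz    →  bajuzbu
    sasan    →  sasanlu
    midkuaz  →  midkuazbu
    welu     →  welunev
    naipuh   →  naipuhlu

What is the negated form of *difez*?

difezbu

Looking at the final sound of each stem: -bu when the stem ends in a sibilant (*radivus*, *bajuz*, *midkuaz*); -lu when the stem ends in a non-sibilant consonant (*vif*, *sasan*, *naipuh*); -nev when the stem ends in a vowel (*daji*, *welu*).
*difez*: final sound = /z/, a sibilant → -bu → *difezbu*.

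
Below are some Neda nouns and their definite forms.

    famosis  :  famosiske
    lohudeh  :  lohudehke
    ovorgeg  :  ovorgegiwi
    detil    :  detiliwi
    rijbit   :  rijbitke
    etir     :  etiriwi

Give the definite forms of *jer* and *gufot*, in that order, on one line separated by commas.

jeriwi, gufotke

The suffix is conditioned by the final consonant: -ke when the stem ends in a voiceless consonant (*famosis*, *lohudeh*, *rijbit*); -iwi when the stem ends in a voiced consonant (*ovorgeg*, *detil*, *etir*).
*jer* — final consonant /r/ (voiced) → -iwi → *jeriwi*.
*gufot*: final consonant = /t/, voiceless → -ke → *gufotke*.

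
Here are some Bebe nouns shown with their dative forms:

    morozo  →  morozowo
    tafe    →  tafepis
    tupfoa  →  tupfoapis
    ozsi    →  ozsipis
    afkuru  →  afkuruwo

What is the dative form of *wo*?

wowo

The pattern is rounding harmony: -wo when the last vowel of the stem is a rounded vowel (*morozo*, *afkuru*); -pis when the last vowel of the stem is an unrounded vowel (*tafe*, *tupfoa*, *ozsi*).
*wo*: last vowel = /o/, a rounded vowel → -wo → *wowo*.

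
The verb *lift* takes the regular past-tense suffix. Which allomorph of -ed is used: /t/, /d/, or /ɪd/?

The stem *lift* ends in /t/ or /d/.
The -ed suffix is realized as /ɪd/ after /t, d/; as /t/ after other voiceless consonants; and as /d/ after other voiced sounds.
So -ed on *lift* is pronounced /ɪd/.

/ɪd/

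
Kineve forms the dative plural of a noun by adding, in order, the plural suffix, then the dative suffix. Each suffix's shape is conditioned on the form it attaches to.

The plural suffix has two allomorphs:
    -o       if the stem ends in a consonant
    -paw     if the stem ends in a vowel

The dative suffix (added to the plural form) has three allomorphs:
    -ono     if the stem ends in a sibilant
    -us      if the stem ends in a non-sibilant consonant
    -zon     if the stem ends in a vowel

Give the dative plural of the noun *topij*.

topijozon

Since the final sound of *topij* is /j/ (a consonant), it takes -o, giving *topijo*.
The plural form *topijo*: final sound = /o/, a vowel → -zon → *topijozon*.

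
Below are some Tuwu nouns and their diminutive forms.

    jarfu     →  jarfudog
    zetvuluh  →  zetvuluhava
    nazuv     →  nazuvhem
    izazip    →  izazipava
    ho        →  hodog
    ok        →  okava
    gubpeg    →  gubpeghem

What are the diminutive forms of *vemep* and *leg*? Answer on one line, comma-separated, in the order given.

vemepava, leghem

The alternation tracks the final sound of the stem — -ava when the stem ends in a voiceless consonant (*zetvuluh*, *izazip*, *ok*); -hem when the stem ends in a voiced consonant (*nazuv*, *gubpeg*); -dog when the stem ends in a vowel (*jarfu*, *ho*).
Since the final sound of *vemep* is /p/ (a voiceless consonant), it takes -ava, giving *vemepava*.
*leg*: final sound = /g/, a voiced consonant → -hem → *leghem*.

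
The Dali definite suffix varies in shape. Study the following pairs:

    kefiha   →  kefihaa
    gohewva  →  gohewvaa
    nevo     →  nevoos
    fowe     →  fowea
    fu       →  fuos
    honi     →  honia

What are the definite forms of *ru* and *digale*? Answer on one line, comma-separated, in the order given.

ruos, digalea

The suffix is conditioned by the last vowel: -os when the last vowel of the stem is a rounded vowel (*nevo*, *fu*); -a when the last vowel of the stem is an unrounded vowel (*kefiha*, *gohewva*, *fowe*, *honi*).
*ru* — last vowel /u/ (a rounded vowel) → -os → *ruos*.
The last vowel of *digale* is /e/, which is an unrounded vowel, so the suffix is -a, giving *digalea*.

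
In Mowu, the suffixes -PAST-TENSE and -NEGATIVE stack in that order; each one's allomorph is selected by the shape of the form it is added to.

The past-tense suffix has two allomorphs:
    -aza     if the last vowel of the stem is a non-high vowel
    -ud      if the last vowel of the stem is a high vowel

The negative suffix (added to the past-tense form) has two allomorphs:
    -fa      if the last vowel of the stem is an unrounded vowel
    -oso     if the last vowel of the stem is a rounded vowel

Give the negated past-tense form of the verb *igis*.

Since the last vowel of *igis* is /i/ (a high vowel), it takes -ud, giving *igisud*.
Since the last vowel of the past-tense form *igisud* is /u/ (a rounded vowel), it takes -oso, giving *igisudoso*.

igisudoso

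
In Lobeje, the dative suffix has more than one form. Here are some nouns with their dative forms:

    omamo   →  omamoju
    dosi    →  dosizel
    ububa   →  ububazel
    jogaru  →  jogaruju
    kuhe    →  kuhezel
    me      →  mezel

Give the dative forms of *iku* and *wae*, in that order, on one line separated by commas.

The pattern is rounding harmony: -ju when the last vowel of the stem is a rounded vowel (*omamo*, *jogaru*); -zel when the last vowel of the stem is an unrounded vowel (*dosi*, *ububa*, *kuhe*, *me*).
*iku* — last vowel /u/ (a rounded vowel) → -ju → *ikuju*.
*wae*: last vowel = /e/, an unrounded vowel → -zel → *waezel*.

ikuju, waezel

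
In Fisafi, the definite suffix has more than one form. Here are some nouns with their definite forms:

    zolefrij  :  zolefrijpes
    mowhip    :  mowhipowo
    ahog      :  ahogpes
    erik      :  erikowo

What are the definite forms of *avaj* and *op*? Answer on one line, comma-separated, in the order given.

The suffix is conditioned by the final consonant: -owo when the stem ends in a voiceless consonant (*mowhip*, *erik*); -pes when the stem ends in a voiced consonant (*zolefrij*, *ahog*).
*avaj*: final consonant = /j/, voiced → -pes → *avajpes*.
*op* — final consonant /p/ (voiceless) → -owo → *opowo*.

avajpes, opowo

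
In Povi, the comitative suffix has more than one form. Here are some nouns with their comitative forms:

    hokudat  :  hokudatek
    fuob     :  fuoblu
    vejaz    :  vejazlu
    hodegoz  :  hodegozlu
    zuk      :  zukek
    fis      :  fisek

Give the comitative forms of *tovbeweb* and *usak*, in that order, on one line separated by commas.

Looking at the final consonant of each stem: -ek when the stem ends in a voiceless consonant (*hokudat*, *zuk*, *fis*); -lu when the stem ends in a voiced consonant (*fuob*, *vejaz*, *hodegoz*).
The final consonant of *tovbeweb* is /b/, which is voiced, so the suffix is -lu, giving *tovbeweblu*.
*usak* — final consonant /k/ (voiceless) → -ek → *usakek*.

tovbeweblu, usakek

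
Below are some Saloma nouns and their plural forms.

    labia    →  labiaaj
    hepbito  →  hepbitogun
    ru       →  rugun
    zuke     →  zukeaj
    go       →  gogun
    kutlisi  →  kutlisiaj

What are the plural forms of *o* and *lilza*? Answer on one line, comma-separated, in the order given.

ogun, lilzaaj

The pattern is rounding harmony: -gun when the last vowel of the stem is a rounded vowel (*hepbito*, *ru*, *go*); -aj when the last vowel of the stem is an unrounded vowel (*labia*, *zuke*, *kutlisi*).
The last vowel of *o* is /o/, which is a rounded vowel, so the suffix is -gun, giving *ogun*.
*lilza* — last vowel /a/ (an unrounded vowel) → -aj → *lilzaaj*.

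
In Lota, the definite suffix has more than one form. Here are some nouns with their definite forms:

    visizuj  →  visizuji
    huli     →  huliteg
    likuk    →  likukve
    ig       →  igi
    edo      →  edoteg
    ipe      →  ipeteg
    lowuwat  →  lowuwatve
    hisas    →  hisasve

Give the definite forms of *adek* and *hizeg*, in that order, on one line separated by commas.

The alternation tracks the final sound of the stem — -ve when the stem ends in a voiceless consonant (*likuk*, *lowuwat*, *hisas*); -i when the stem ends in a voiced consonant (*visizuj*, *ig*); -teg when the stem ends in a vowel (*huli*, *edo*, *ipe*).
*adek*: final sound = /k/, a voiceless consonant → -ve → *adekve*.
The final sound of *hizeg* is /g/, which is a voiced consonant, so the suffix is -i, giving *hizegi*.

adekve, hizegi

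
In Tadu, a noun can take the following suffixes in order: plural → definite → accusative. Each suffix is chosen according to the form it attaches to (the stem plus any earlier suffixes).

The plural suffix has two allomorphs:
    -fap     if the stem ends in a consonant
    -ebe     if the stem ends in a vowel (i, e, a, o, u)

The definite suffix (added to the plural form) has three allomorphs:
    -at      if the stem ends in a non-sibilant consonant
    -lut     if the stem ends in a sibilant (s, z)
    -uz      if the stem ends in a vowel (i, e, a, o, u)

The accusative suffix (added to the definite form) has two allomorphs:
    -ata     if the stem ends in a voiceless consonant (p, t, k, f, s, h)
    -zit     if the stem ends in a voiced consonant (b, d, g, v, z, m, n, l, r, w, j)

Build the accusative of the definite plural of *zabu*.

zabuebeuzzit

*zabu*: final sound = /u/, a vowel → -ebe → *zabuebe*.
Since the final sound of the plural form *zabuebe* is /e/ (a vowel), it takes -uz, giving *zabuebeuz*.
The final consonant of the definite form *zabuebeuz* is /z/, which is voiced, so the accusative suffix is -zit, giving *zabuebeuzzit*.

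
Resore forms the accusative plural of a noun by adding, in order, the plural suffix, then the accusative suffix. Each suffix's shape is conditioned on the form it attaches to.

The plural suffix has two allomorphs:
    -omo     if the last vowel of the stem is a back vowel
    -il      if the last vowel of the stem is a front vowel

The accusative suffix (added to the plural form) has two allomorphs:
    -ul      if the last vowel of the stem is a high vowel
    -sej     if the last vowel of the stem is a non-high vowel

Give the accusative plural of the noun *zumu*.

The last vowel of *zumu* is /u/, which is a back vowel, so the plural suffix is -omo, giving *zumuomo*.
The last vowel of the plural form *zumuomo* is /o/, which is a non-high vowel, so the accusative suffix is -sej, giving *zumuomosej*.

zumuomosej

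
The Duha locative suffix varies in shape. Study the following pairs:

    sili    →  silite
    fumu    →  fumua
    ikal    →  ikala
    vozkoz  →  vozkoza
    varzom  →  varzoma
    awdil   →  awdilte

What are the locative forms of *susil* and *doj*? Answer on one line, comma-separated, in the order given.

The alternation tracks the last vowel of the stem — -te when the last vowel of the stem is a front vowel (*sili*, *awdil*); -a when the last vowel of the stem is a back vowel (*fumu*, *ikal*, *vozkoz*, *varzom*).
The last vowel of *susil* is /i/, which is a front vowel, so the suffix is -te, giving *susilte*.
*doj* — last vowel /o/ (a back vowel) → -a → *doja*.

susilte, doja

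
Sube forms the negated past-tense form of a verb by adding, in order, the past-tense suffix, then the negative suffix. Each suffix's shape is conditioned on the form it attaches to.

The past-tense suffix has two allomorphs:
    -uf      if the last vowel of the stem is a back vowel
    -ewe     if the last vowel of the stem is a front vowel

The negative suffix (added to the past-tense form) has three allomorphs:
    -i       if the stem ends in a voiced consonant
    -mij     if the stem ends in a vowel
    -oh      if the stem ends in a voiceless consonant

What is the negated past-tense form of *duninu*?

duninuufoh

*duninu*: last vowel = /u/, a back vowel → -uf → *duninuuf*.
The past-tense form *duninuuf* — final sound /f/ (a voiceless consonant) → -oh → *duninuufoh*.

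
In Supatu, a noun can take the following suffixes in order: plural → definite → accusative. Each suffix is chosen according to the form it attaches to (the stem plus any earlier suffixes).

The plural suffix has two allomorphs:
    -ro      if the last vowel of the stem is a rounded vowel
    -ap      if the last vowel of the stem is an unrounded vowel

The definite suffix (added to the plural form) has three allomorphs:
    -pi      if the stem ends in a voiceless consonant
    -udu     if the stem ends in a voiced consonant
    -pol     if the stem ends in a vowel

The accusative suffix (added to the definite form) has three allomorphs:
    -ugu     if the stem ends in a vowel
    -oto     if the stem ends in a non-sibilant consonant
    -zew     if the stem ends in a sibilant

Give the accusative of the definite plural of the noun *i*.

iappiugu

The last vowel of *i* is /i/, which is an unrounded vowel, so the plural suffix is -ap, giving *iap*.
The final sound of the plural form *iap* is /p/, which is a voiceless consonant, so the definite suffix is -pi, giving *iappi*.
Since the final sound of the definite form *iappi* is /i/ (a vowel), it takes -ugu, giving *iappiugu*.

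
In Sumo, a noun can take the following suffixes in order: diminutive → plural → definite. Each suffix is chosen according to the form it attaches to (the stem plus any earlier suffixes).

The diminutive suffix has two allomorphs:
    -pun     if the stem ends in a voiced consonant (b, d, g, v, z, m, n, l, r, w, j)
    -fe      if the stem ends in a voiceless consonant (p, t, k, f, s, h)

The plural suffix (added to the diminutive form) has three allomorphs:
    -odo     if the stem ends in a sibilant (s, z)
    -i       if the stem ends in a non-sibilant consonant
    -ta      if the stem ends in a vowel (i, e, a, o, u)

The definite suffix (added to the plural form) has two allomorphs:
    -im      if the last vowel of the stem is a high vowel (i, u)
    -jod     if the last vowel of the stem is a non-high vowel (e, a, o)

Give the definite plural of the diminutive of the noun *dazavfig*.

*dazavfig* — final consonant /g/ (voiced) → -pun → *dazavfigpun*.
The diminutive form *dazavfigpun* — final sound /n/ (a non-sibilant consonant) → -i → *dazavfigpuni*.
The plural form *dazavfigpuni*: last vowel = /i/, a high vowel → -im → *dazavfigpuniim*.

dazavfigpuniim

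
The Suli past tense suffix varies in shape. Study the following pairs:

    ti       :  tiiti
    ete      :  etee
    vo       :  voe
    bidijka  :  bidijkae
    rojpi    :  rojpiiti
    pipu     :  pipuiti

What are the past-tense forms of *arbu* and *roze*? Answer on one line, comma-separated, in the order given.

The alternation tracks the last vowel of the stem — -iti when the last vowel of the stem is a high vowel (*ti*, *rojpi*, *pipu*); -e when the last vowel of the stem is a non-high vowel (*ete*, *vo*, *bidijka*).
*arbu* — last vowel /u/ (a high vowel) → -iti → *arbuiti*.
*roze*: last vowel = /e/, a non-high vowel → -e → *rozee*.

arbuiti, rozee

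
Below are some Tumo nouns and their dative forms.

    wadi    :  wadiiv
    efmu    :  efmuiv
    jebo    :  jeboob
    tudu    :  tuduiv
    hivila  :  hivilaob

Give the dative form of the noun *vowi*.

vowiiv

The pattern is height harmony: -iv when the last vowel of the stem is a high vowel (*wadi*, *efmu*, *tudu*); -ob when the last vowel of the stem is a non-high vowel (*jebo*, *hivila*).
*vowi*: last vowel = /i/, a high vowel → -iv → *vowiiv*.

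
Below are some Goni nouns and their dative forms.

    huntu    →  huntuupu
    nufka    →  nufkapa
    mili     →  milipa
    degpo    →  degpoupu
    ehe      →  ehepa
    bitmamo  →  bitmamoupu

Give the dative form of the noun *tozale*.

tozalepa

Looking at the last vowel of each stem: -upu when the last vowel of the stem is a rounded vowel (*huntu*, *degpo*, *bitmamo*); -pa when the last vowel of the stem is an unrounded vowel (*nufka*, *mili*, *ehe*).
The last vowel of *tozale* is /e/, which is an unrounded vowel, so the suffix is -pa, giving *tozalepa*.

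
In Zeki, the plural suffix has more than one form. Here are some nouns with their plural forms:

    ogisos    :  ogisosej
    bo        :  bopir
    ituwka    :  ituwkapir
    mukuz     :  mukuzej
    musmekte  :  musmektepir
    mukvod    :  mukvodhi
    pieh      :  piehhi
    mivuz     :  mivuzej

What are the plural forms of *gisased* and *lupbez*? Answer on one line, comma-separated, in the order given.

Looking at the final sound of each stem: -ej when the stem ends in a sibilant (*ogisos*, *mukuz*, *mivuz*); -hi when the stem ends in a non-sibilant consonant (*mukvod*, *pieh*); -pir when the stem ends in a vowel (*bo*, *ituwka*, *musmekte*).
*gisased*: final sound = /d/, a non-sibilant consonant → -hi → *gisasedhi*.
*lupbez*: final sound = /z/, a sibilant → -ej → *lupbezej*.

gisasedhi, lupbezej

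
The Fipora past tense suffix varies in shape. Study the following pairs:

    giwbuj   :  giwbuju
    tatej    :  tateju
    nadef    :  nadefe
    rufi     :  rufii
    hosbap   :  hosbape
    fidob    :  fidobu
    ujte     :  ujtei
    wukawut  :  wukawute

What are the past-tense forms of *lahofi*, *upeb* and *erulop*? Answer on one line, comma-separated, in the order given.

Looking at the final sound of each stem: -e when the stem ends in a voiceless consonant (*nadef*, *hosbap*, *wukawut*); -u when the stem ends in a voiced consonant (*giwbuj*, *tatej*, *fidob*); -i when the stem ends in a vowel (*rufi*, *ujte*).
The final sound of *lahofi* is /i/, which is a vowel, so the suffix is -i, giving *lahofii*.
The final sound of *upeb* is /b/, which is a voiced consonant, so the suffix is -u, giving *upebu*.
*erulop* — final sound /p/ (a voiceless consonant) → -e → *erulope*.

lahofii, upebu, erulope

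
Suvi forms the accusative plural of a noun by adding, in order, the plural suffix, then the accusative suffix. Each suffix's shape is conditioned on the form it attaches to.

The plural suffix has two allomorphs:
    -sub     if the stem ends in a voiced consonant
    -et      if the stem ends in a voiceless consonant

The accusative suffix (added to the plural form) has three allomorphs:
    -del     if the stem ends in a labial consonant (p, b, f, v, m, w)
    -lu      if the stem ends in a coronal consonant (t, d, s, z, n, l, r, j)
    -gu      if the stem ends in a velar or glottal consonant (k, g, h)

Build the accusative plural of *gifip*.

*gifip* — final consonant /p/ (voiceless) → -et → *gifipet*.
The final consonant of the plural form *gifipet* is /t/, which is coronal, so the accusative suffix is -lu, giving *gifipetlu*.

gifipetlu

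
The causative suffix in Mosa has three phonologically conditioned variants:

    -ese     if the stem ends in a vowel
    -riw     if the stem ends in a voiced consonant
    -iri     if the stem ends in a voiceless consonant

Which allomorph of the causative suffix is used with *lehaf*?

-iri

The final sound of *lehaf* is /f/, which is a voiceless consonant, so the suffix is -iri.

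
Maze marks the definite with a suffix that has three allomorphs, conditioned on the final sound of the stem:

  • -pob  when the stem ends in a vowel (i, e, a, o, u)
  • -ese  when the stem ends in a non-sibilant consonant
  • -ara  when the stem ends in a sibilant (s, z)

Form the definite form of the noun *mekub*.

*mekub* — final sound /b/ (a non-sibilant consonant) → -ese → *mekubese*.

mekubese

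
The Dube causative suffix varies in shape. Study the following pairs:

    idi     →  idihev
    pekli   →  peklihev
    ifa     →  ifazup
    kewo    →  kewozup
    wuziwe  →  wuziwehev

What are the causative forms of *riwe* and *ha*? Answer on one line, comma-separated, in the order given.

riwehev, hazup

The suffix is conditioned by the last vowel: -hev when the last vowel of the stem is a front vowel (*idi*, *pekli*, *wuziwe*); -zup when the last vowel of the stem is a back vowel (*ifa*, *kewo*).
Since the last vowel of *riwe* is /e/ (a front vowel), it takes -hev, giving *riwehev*.
*ha*: last vowel = /a/, a back vowel → -zup → *hazup*.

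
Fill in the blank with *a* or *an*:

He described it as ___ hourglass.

The indefinite article is chosen by the initial *sound* of the following word, not its spelling.
*hourglass* begins with the sound /aʊ/ (silent h) — a vowel sound.
So the article is *an*: He described it as an hourglass.

an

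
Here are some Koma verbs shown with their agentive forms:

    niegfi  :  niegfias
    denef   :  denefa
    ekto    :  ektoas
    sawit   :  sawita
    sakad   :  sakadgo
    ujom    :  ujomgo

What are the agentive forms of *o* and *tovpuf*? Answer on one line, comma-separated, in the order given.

oas, tovpufa

The alternation tracks the final sound of the stem — -a when the stem ends in a voiceless consonant (*denef*, *sawit*); -go when the stem ends in a voiced consonant (*sakad*, *ujom*); -as when the stem ends in a vowel (*niegfi*, *ekto*).
The final sound of *o* is /o/, which is a vowel, so the suffix is -as, giving *oas*.
The final sound of *tovpuf* is /f/, which is a voiceless consonant, so the suffix is -a, giving *tovpufa*.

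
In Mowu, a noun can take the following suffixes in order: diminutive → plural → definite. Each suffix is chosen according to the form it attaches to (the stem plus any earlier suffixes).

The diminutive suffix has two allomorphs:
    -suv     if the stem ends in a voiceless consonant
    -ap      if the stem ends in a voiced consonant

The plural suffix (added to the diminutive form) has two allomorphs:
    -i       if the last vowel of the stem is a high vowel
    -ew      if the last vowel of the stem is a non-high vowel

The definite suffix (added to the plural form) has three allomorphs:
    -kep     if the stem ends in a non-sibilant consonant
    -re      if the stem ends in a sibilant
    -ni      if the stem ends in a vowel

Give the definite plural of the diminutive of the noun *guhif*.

The final consonant of *guhif* is /f/, which is voiceless, so the diminutive suffix is -suv, giving *guhifsuv*.
The diminutive form *guhifsuv* — last vowel /u/ (a high vowel) → -i → *guhifsuvi*.
The final sound of the plural form *guhifsuvi* is /i/, which is a vowel, so the definite suffix is -ni, giving *guhifsuvini*.

guhifsuvini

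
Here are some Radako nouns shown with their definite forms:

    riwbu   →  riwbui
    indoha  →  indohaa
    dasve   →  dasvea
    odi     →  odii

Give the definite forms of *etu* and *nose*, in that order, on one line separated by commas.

etui, nosea

The suffix is conditioned by the last vowel: -i when the last vowel of the stem is a high vowel (*riwbu*, *odi*); -a when the last vowel of the stem is a non-high vowel (*indoha*, *dasve*).
The last vowel of *etu* is /u/, which is a high vowel, so the suffix is -i, giving *etui*.
The last vowel of *nose* is /e/, which is a non-high vowel, so the suffix is -a, giving *nosea*.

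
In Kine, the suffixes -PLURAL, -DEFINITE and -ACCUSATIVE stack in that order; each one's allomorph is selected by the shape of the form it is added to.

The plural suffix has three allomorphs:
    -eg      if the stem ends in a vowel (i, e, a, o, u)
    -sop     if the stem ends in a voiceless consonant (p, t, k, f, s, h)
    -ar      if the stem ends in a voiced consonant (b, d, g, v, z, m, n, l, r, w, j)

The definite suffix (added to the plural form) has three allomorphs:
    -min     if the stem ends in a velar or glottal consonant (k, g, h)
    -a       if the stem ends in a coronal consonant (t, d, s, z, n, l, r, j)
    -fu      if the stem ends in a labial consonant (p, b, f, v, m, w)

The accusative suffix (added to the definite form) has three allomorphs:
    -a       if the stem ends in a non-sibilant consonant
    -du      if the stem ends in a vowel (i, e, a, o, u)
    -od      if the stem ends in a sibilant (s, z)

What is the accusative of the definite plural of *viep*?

*viep*: final sound = /p/, a voiceless consonant → -sop → *viepsop*.
Since the final consonant of the plural form *viepsop* is /p/ (labial), it takes -fu, giving *viepsopfu*.
The final sound of the definite form *viepsopfu* is /u/, which is a vowel, so the accusative suffix is -du, giving *viepsopfudu*.

viepsopfudu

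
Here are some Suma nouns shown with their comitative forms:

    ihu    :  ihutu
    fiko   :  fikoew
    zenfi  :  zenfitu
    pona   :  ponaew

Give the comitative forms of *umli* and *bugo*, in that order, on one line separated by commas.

umlitu, bugoew

The pattern is height harmony: -tu when the last vowel of the stem is a high vowel (*ihu*, *zenfi*); -ew when the last vowel of the stem is a non-high vowel (*fiko*, *pona*).
*umli* — last vowel /i/ (a high vowel) → -tu → *umlitu*.
Since the last vowel of *bugo* is /o/ (a non-high vowel), it takes -ew, giving *bugoew*.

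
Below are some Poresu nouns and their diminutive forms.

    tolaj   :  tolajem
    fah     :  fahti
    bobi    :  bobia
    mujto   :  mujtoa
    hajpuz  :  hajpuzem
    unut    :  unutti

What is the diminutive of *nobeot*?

nobeotti

The pattern is voicing of the final sound: -ti when the stem ends in a voiceless consonant (*fah*, *unut*); -em when the stem ends in a voiced consonant (*tolaj*, *hajpuz*); -a when the stem ends in a vowel (*bobi*, *mujto*).
*nobeot* — final sound /t/ (a voiceless consonant) → -ti → *nobeotti*.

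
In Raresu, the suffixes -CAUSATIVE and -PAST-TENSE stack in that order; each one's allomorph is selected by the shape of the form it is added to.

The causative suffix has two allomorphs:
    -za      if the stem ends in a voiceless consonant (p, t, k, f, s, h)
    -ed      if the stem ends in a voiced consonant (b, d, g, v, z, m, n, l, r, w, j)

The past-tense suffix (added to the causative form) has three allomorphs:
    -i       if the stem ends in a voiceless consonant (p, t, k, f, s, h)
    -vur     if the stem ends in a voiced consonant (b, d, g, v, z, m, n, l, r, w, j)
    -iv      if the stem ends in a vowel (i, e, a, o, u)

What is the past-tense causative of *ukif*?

The final consonant of *ukif* is /f/, which is voiceless, so the causative suffix is -za, giving *ukifza*.
The causative form *ukifza*: final sound = /a/, a vowel → -iv → *ukifzaiv*.

ukifzaiv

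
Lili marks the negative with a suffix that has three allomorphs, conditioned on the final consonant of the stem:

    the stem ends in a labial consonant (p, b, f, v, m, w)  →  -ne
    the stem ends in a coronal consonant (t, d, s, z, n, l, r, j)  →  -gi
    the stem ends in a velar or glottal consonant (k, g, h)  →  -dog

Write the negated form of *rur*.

rurgi

*rur* — final consonant /r/ (coronal) → -gi → *rurgi*.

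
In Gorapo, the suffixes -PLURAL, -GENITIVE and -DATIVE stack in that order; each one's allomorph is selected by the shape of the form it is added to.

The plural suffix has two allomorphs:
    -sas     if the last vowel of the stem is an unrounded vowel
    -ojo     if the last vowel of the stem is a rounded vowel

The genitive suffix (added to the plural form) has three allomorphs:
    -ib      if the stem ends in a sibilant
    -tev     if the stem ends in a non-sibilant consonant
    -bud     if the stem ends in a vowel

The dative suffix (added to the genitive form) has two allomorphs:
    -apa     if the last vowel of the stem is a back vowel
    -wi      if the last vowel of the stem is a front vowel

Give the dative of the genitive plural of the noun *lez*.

lezsasibwi

*lez*: last vowel = /e/, an unrounded vowel → -sas → *lezsas*.
The plural form *lezsas* — final sound /s/ (a sibilant) → -ib → *lezsasib*.
The genitive form *lezsasib* — last vowel /i/ (a front vowel) → -wi → *lezsasibwi*.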